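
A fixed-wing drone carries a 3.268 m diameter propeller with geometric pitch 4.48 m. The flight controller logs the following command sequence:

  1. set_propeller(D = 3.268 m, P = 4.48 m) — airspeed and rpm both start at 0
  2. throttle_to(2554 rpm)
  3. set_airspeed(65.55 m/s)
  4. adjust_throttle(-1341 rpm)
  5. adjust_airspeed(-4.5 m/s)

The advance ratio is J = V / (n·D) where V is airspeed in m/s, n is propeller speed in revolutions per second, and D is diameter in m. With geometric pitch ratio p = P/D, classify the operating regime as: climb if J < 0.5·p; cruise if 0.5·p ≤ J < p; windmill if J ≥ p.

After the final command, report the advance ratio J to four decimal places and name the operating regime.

set_propeller: D = 3.268 m, P = 4.48 m (p = P/D = 1.370869); state ← (V=0, rpm=0)
throttle_to(2554): rpm ← 2554
set_airspeed(65.55): V ← 65.55 m/s
adjust_throttle(-1341): rpm ← 2554 -1341 = 1213
adjust_airspeed(-4.5): V ← 65.55 -4.5 = 61.05 m/s
final state: V = 61.05 m/s, rpm = 1213 → n = rpm/60 = 20.216667 rev/s
J = V / (n·D) = 61.05 / (20.216667 × 3.268) = 0.924047
regime bands: climb J<0.6854 | cruise [0.6854, 1.3709) | windmill J≥1.3709
J = 0.9240 → cruise

J = 0.9240, regime = cruise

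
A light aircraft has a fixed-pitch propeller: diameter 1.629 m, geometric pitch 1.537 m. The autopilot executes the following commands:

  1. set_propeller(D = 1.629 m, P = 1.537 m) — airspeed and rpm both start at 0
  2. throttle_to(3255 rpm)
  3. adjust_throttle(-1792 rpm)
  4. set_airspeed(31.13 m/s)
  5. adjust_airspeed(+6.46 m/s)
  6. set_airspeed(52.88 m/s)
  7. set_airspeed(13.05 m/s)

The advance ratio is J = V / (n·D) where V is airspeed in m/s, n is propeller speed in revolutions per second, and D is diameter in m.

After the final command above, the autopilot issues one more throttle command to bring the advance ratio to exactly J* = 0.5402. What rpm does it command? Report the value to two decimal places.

set_propeller: D = 1.629 m, P = 1.537 m (p = P/D = 0.943524); state ← (V=0, rpm=0)
throttle_to(3255): rpm ← 3255
adjust_throttle(-1792): rpm ← 3255 -1792 = 1463
set_airspeed(31.13): V ← 31.13 m/s
adjust_airspeed(+6.46): V ← 31.13 +6.46 = 37.59 m/s
set_airspeed(52.88): V ← 52.88 m/s
set_airspeed(13.05): V ← 13.05 m/s
final state: V = 13.05 m/s, rpm = 1463 → n = rpm/60 = 24.383333 rev/s
target J* = 0.5402; solve J* = V/(n·D) for n: n = V/(J*·D) = 13.05/(0.5402 × 1.629) = 14.829785 rev/s
rpm = 60·n = 889.787085

rpm = 889.79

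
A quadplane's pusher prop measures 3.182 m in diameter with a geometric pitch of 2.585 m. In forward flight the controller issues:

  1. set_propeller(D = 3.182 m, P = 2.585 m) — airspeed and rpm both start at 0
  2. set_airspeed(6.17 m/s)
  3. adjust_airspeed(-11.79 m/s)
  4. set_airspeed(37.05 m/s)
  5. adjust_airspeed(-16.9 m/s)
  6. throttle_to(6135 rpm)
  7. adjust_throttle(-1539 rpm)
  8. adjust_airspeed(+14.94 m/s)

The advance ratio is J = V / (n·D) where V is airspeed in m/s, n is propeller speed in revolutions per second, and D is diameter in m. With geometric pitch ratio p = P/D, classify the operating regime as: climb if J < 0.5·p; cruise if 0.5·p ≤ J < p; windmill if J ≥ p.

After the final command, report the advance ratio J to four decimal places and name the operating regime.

J = 0.1440, regime = climb

set_propeller: D = 3.182 m, P = 2.585 m (p = P/D = 0.812382); state ← (V=0, rpm=0)
set_airspeed(6.17): V ← 6.17 m/s
adjust_airspeed(-11.79): V ← 6.17 -11.79 = -5.62 m/s
set_airspeed(37.05): V ← 37.05 m/s
adjust_airspeed(-16.9): V ← 37.05 -16.9 = 20.15 m/s
throttle_to(6135): rpm ← 6135
adjust_throttle(-1539): rpm ← 6135 -1539 = 4596
adjust_airspeed(+14.94): V ← 20.15 +14.94 = 35.09 m/s
final state: V = 35.09 m/s, rpm = 4596 → n = rpm/60 = 76.600000 rev/s
J = V / (n·D) = 35.09 / (76.600000 × 3.182) = 0.143964
regime bands: climb J<0.4062 | cruise [0.4062, 0.8124) | windmill J≥0.8124
J = 0.1440 → climb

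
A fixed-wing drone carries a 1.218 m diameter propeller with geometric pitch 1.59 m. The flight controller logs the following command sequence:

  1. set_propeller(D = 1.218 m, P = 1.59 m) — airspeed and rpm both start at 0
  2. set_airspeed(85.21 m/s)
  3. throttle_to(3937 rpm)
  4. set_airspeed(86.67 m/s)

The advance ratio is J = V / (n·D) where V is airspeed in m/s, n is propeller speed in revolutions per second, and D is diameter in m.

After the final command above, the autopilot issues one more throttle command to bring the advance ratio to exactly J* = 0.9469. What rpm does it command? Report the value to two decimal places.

rpm = 4508.88

set_propeller: D = 1.218 m, P = 1.59 m (p = P/D = 1.305419); state ← (V=0, rpm=0)
set_airspeed(85.21): V ← 85.21 m/s
throttle_to(3937): rpm ← 3937
set_airspeed(86.67): V ← 86.67 m/s
final state: V = 86.67 m/s, rpm = 3937 → n = rpm/60 = 65.616667 rev/s
target J* = 0.9469; solve J* = V/(n·D) for n: n = V/(J*·D) = 86.67/(0.9469 × 1.218) = 75.147994 rev/s
rpm = 60·n = 4508.879637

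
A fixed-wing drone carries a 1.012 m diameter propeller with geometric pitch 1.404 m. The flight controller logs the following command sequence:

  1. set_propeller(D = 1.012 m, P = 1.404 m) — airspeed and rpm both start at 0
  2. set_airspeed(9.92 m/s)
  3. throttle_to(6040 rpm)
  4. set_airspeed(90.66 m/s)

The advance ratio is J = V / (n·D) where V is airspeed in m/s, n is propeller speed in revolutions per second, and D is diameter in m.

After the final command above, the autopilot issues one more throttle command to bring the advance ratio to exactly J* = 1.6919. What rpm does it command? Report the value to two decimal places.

rpm = 3176.96

set_propeller: D = 1.012 m, P = 1.404 m (p = P/D = 1.387352); state ← (V=0, rpm=0)
set_airspeed(9.92): V ← 9.92 m/s
throttle_to(6040): rpm ← 6040
set_airspeed(90.66): V ← 90.66 m/s
final state: V = 90.66 m/s, rpm = 6040 → n = rpm/60 = 100.666667 rev/s
target J* = 1.6919; solve J* = V/(n·D) for n: n = V/(J*·D) = 90.66/(1.6919 × 1.012) = 52.949335 rev/s
rpm = 60·n = 3176.960112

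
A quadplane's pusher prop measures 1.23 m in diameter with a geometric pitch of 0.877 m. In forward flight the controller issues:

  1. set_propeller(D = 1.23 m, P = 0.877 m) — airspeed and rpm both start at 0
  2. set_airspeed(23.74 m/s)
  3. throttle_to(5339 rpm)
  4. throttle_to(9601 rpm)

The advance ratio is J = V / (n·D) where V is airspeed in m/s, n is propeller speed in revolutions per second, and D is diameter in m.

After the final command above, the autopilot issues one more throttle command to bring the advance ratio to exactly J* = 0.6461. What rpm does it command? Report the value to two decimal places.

rpm = 1792.37

set_propeller: D = 1.23 m, P = 0.877 m (p = P/D = 0.713008); state ← (V=0, rpm=0)
set_airspeed(23.74): V ← 23.74 m/s
throttle_to(5339): rpm ← 5339
throttle_to(9601): rpm ← 9601
final state: V = 23.74 m/s, rpm = 9601 → n = rpm/60 = 160.016667 rev/s
target J* = 0.6461; solve J* = V/(n·D) for n: n = V/(J*·D) = 23.74/(0.6461 × 1.23) = 29.872795 rev/s
rpm = 60·n = 1792.367715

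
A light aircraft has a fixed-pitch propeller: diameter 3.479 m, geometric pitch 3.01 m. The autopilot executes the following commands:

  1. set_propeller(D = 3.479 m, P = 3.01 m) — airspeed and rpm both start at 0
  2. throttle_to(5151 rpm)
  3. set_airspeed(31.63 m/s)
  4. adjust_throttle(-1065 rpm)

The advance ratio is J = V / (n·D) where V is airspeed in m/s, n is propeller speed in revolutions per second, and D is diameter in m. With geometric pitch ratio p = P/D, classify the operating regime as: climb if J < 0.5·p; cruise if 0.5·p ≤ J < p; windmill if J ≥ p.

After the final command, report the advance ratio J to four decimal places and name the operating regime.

set_propeller: D = 3.479 m, P = 3.01 m (p = P/D = 0.865191); state ← (V=0, rpm=0)
throttle_to(5151): rpm ← 5151
set_airspeed(31.63): V ← 31.63 m/s
adjust_throttle(-1065): rpm ← 5151 -1065 = 4086
final state: V = 31.63 m/s, rpm = 4086 → n = rpm/60 = 68.100000 rev/s
J = V / (n·D) = 31.63 / (68.100000 × 3.479) = 0.133505
regime bands: climb J<0.4326 | cruise [0.4326, 0.8652) | windmill J≥0.8652
J = 0.1335 → climb

J = 0.1335, regime = climb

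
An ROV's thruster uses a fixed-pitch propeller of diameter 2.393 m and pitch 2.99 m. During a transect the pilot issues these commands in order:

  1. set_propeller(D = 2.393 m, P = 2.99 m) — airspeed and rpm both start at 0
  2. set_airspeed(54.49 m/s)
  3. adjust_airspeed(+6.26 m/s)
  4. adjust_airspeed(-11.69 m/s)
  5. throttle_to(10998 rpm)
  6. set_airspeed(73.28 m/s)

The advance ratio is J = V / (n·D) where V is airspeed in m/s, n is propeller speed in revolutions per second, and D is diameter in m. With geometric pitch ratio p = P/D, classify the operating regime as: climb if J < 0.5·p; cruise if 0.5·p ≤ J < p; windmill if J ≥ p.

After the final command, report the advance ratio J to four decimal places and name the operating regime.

set_propeller: D = 2.393 m, P = 2.99 m (p = P/D = 1.249478); state ← (V=0, rpm=0)
set_airspeed(54.49): V ← 54.49 m/s
adjust_airspeed(+6.26): V ← 54.49 +6.26 = 60.75 m/s
adjust_airspeed(-11.69): V ← 60.75 -11.69 = 49.06 m/s
throttle_to(10998): rpm ← 10998
set_airspeed(73.28): V ← 73.28 m/s
final state: V = 73.28 m/s, rpm = 10998 → n = rpm/60 = 183.300000 rev/s
J = V / (n·D) = 73.28 / (183.300000 × 2.393) = 0.167063
regime bands: climb J<0.6247 | cruise [0.6247, 1.2495) | windmill J≥1.2495
J = 0.1671 → climb

J = 0.1671, regime = climb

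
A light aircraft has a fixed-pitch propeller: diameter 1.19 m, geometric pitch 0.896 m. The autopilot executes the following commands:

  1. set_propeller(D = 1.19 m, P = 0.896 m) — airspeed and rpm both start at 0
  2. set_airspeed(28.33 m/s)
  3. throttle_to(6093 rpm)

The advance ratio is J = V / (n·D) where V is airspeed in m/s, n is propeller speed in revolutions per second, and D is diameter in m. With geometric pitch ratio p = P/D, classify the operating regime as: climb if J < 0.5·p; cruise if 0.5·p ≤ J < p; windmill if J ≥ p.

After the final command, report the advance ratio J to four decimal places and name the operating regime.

set_propeller: D = 1.19 m, P = 0.896 m (p = P/D = 0.752941); state ← (V=0, rpm=0)
set_airspeed(28.33): V ← 28.33 m/s
throttle_to(6093): rpm ← 6093
final state: V = 28.33 m/s, rpm = 6093 → n = rpm/60 = 101.550000 rev/s
J = V / (n·D) = 28.33 / (101.550000 × 1.19) = 0.234434
regime bands: climb J<0.3765 | cruise [0.3765, 0.7529) | windmill J≥0.7529
J = 0.2344 → climb

J = 0.2344, regime = climb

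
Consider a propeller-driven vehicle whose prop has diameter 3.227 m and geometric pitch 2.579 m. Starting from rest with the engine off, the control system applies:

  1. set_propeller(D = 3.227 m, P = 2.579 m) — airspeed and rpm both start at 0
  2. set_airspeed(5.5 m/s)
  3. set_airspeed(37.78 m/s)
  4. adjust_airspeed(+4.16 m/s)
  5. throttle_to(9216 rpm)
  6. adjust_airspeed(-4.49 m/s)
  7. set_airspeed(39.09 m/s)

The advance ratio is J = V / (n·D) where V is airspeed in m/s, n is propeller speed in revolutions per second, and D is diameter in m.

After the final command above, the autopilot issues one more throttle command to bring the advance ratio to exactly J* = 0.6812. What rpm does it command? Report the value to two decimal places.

set_propeller: D = 3.227 m, P = 2.579 m (p = P/D = 0.799194); state ← (V=0, rpm=0)
set_airspeed(5.5): V ← 5.5 m/s
set_airspeed(37.78): V ← 37.78 m/s
adjust_airspeed(+4.16): V ← 37.78 +4.16 = 41.94 m/s
throttle_to(9216): rpm ← 9216
adjust_airspeed(-4.49): V ← 41.94 -4.49 = 37.45 m/s
set_airspeed(39.09): V ← 39.09 m/s
final state: V = 39.09 m/s, rpm = 9216 → n = rpm/60 = 153.600000 rev/s
target J* = 0.6812; solve J* = V/(n·D) for n: n = V/(J*·D) = 39.09/(0.6812 × 3.227) = 17.782469 rev/s
rpm = 60·n = 1066.948153

rpm = 1066.95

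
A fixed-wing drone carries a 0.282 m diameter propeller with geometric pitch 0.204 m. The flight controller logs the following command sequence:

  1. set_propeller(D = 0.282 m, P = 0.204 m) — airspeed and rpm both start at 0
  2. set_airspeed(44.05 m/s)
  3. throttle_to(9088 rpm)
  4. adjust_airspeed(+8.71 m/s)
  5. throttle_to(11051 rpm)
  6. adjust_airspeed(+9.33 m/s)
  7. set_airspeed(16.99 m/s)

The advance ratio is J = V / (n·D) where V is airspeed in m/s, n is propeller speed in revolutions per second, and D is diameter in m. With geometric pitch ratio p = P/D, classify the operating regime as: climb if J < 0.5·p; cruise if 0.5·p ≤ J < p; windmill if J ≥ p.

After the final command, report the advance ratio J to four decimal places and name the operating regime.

J = 0.3271, regime = climb

set_propeller: D = 0.282 m, P = 0.204 m (p = P/D = 0.723404); state ← (V=0, rpm=0)
set_airspeed(44.05): V ← 44.05 m/s
throttle_to(9088): rpm ← 9088
adjust_airspeed(+8.71): V ← 44.05 +8.71 = 52.76 m/s
throttle_to(11051): rpm ← 11051
adjust_airspeed(+9.33): V ← 52.76 +9.33 = 62.09 m/s
set_airspeed(16.99): V ← 16.99 m/s
final state: V = 16.99 m/s, rpm = 11051 → n = rpm/60 = 184.183333 rev/s
J = V / (n·D) = 16.99 / (184.183333 × 0.282) = 0.327110
regime bands: climb J<0.3617 | cruise [0.3617, 0.7234) | windmill J≥0.7234
J = 0.3271 → climb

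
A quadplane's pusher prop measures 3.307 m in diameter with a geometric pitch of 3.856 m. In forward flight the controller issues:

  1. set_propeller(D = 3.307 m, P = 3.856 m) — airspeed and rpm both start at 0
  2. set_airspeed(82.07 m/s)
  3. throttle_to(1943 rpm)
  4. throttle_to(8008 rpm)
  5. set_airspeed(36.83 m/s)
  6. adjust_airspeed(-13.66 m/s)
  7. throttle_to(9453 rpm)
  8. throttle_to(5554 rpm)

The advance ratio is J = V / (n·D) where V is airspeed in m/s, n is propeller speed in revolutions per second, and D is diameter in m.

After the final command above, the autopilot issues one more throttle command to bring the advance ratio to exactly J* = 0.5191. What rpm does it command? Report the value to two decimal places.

set_propeller: D = 3.307 m, P = 3.856 m (p = P/D = 1.166011); state ← (V=0, rpm=0)
set_airspeed(82.07): V ← 82.07 m/s
throttle_to(1943): rpm ← 1943
throttle_to(8008): rpm ← 8008
set_airspeed(36.83): V ← 36.83 m/s
adjust_airspeed(-13.66): V ← 36.83 -13.66 = 23.17 m/s
throttle_to(9453): rpm ← 9453
throttle_to(5554): rpm ← 5554
final state: V = 23.17 m/s, rpm = 5554 → n = rpm/60 = 92.566667 rev/s
target J* = 0.5191; solve J* = V/(n·D) for n: n = V/(J*·D) = 23.17/(0.5191 × 3.307) = 13.497111 rev/s
rpm = 60·n = 809.826642

rpm = 809.83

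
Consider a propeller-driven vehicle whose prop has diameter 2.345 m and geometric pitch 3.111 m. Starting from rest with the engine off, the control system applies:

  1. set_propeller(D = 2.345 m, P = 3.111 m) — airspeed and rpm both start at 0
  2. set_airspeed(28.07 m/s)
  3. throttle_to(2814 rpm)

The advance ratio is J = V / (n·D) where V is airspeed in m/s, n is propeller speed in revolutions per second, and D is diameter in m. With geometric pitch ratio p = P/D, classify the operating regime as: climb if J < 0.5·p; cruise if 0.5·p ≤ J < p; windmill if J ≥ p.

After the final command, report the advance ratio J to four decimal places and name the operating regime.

set_propeller: D = 2.345 m, P = 3.111 m (p = P/D = 1.326652); state ← (V=0, rpm=0)
set_airspeed(28.07): V ← 28.07 m/s
throttle_to(2814): rpm ← 2814
final state: V = 28.07 m/s, rpm = 2814 → n = rpm/60 = 46.900000 rev/s
J = V / (n·D) = 28.07 / (46.900000 × 2.345) = 0.255227
regime bands: climb J<0.6633 | cruise [0.6633, 1.3267) | windmill J≥1.3267
J = 0.2552 → climb

J = 0.2552, regime = climb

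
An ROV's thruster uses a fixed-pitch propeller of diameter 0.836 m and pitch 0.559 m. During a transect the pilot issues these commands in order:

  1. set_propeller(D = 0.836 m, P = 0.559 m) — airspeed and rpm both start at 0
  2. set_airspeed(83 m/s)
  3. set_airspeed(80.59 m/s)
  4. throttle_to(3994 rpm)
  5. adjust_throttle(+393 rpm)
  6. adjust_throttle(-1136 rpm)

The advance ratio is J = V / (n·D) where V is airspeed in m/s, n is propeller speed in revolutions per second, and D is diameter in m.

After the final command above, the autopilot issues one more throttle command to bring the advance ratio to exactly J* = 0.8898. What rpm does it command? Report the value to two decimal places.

rpm = 6500.30

set_propeller: D = 0.836 m, P = 0.559 m (p = P/D = 0.668660); state ← (V=0, rpm=0)
set_airspeed(83): V ← 83 m/s
set_airspeed(80.59): V ← 80.59 m/s
throttle_to(3994): rpm ← 3994
adjust_throttle(+393): rpm ← 3994 +393 = 4387
adjust_throttle(-1136): rpm ← 4387 -1136 = 3251
final state: V = 80.59 m/s, rpm = 3251 → n = rpm/60 = 54.183333 rev/s
target J* = 0.8898; solve J* = V/(n·D) for n: n = V/(J*·D) = 80.59/(0.8898 × 0.836) = 108.338415 rev/s
rpm = 60·n = 6500.304891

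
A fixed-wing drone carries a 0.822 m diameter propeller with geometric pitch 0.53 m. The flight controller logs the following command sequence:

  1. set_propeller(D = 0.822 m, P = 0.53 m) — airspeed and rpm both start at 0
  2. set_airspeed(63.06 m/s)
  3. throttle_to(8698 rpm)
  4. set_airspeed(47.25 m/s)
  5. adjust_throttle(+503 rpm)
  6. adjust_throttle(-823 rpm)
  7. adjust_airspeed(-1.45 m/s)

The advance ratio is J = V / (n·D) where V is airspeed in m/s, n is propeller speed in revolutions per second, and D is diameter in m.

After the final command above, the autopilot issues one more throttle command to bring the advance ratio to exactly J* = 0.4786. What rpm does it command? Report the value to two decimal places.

rpm = 6985.09

set_propeller: D = 0.822 m, P = 0.53 m (p = P/D = 0.644769); state ← (V=0, rpm=0)
set_airspeed(63.06): V ← 63.06 m/s
throttle_to(8698): rpm ← 8698
set_airspeed(47.25): V ← 47.25 m/s
adjust_throttle(+503): rpm ← 8698 +503 = 9201
adjust_throttle(-823): rpm ← 9201 -823 = 8378
adjust_airspeed(-1.45): V ← 47.25 -1.45 = 45.8 m/s
final state: V = 45.8 m/s, rpm = 8378 → n = rpm/60 = 139.633333 rev/s
target J* = 0.4786; solve J* = V/(n·D) for n: n = V/(J*·D) = 45.8/(0.4786 × 0.822) = 116.418223 rev/s
rpm = 60·n = 6985.093384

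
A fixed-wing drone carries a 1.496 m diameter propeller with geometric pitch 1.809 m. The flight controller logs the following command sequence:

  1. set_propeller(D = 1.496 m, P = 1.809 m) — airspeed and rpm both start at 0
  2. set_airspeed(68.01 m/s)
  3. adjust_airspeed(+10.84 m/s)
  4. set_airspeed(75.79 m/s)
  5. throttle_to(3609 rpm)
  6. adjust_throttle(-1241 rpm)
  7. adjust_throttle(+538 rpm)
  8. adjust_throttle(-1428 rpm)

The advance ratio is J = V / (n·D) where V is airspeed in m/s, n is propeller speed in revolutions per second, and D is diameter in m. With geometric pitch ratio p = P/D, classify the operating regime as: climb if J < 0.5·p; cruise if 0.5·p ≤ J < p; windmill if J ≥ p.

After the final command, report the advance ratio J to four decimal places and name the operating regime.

J = 2.0566, regime = windmill

set_propeller: D = 1.496 m, P = 1.809 m (p = P/D = 1.209225); state ← (V=0, rpm=0)
set_airspeed(68.01): V ← 68.01 m/s
adjust_airspeed(+10.84): V ← 68.01 +10.84 = 78.85 m/s
set_airspeed(75.79): V ← 75.79 m/s
throttle_to(3609): rpm ← 3609
adjust_throttle(-1241): rpm ← 3609 -1241 = 2368
adjust_throttle(+538): rpm ← 2368 +538 = 2906
adjust_throttle(-1428): rpm ← 2906 -1428 = 1478
final state: V = 75.79 m/s, rpm = 1478 → n = rpm/60 = 24.633333 rev/s
J = V / (n·D) = 75.79 / (24.633333 × 1.496) = 2.056635
regime bands: climb J<0.6046 | cruise [0.6046, 1.2092) | windmill J≥1.2092
J = 2.0566 → windmill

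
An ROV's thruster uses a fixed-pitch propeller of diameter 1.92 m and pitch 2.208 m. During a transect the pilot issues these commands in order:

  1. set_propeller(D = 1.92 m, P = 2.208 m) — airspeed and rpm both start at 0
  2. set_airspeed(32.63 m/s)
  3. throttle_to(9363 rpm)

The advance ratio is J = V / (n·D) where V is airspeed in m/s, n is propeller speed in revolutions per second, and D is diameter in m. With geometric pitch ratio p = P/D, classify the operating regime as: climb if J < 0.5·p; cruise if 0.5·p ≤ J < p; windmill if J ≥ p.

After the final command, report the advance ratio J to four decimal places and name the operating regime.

set_propeller: D = 1.92 m, P = 2.208 m (p = P/D = 1.150000); state ← (V=0, rpm=0)
set_airspeed(32.63): V ← 32.63 m/s
throttle_to(9363): rpm ← 9363
final state: V = 32.63 m/s, rpm = 9363 → n = rpm/60 = 156.050000 rev/s
J = V / (n·D) = 32.63 / (156.050000 × 1.92) = 0.108906
regime bands: climb J<0.5750 | cruise [0.5750, 1.1500) | windmill J≥1.1500
J = 0.1089 → climb

J = 0.1089, regime = climb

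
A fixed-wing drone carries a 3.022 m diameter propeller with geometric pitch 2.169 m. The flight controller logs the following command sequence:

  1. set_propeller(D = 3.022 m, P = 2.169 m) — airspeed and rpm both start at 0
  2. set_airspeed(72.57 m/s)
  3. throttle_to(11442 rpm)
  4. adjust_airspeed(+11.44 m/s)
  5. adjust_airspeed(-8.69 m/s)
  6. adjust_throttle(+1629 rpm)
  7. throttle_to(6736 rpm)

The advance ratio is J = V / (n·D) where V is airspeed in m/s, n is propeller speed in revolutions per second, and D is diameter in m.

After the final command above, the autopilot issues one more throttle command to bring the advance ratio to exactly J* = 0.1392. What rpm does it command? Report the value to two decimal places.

rpm = 10743.06

set_propeller: D = 3.022 m, P = 2.169 m (p = P/D = 0.717737); state ← (V=0, rpm=0)
set_airspeed(72.57): V ← 72.57 m/s
throttle_to(11442): rpm ← 11442
adjust_airspeed(+11.44): V ← 72.57 +11.44 = 84.01 m/s
adjust_airspeed(-8.69): V ← 84.01 -8.69 = 75.32 m/s
adjust_throttle(+1629): rpm ← 11442 +1629 = 13071
throttle_to(6736): rpm ← 6736
final state: V = 75.32 m/s, rpm = 6736 → n = rpm/60 = 112.266667 rev/s
target J* = 0.1392; solve J* = V/(n·D) for n: n = V/(J*·D) = 75.32/(0.1392 × 3.022) = 179.050944 rev/s
rpm = 60·n = 10743.056665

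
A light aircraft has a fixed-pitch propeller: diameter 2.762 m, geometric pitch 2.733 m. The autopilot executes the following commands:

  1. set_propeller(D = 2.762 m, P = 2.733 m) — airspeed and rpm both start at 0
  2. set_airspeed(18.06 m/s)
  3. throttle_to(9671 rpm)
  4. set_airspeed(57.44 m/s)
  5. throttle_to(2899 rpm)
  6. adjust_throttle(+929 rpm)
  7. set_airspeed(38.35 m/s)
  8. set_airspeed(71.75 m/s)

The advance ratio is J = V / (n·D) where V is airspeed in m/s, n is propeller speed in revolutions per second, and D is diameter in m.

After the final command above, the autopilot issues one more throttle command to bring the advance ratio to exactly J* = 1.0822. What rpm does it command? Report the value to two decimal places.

rpm = 1440.26

set_propeller: D = 2.762 m, P = 2.733 m (p = P/D = 0.989500); state ← (V=0, rpm=0)
set_airspeed(18.06): V ← 18.06 m/s
throttle_to(9671): rpm ← 9671
set_airspeed(57.44): V ← 57.44 m/s
throttle_to(2899): rpm ← 2899
adjust_throttle(+929): rpm ← 2899 +929 = 3828
set_airspeed(38.35): V ← 38.35 m/s
set_airspeed(71.75): V ← 71.75 m/s
final state: V = 71.75 m/s, rpm = 3828 → n = rpm/60 = 63.800000 rev/s
target J* = 1.0822; solve J* = V/(n·D) for n: n = V/(J*·D) = 71.75/(1.0822 × 2.762) = 24.004392 rev/s
rpm = 60·n = 1440.263491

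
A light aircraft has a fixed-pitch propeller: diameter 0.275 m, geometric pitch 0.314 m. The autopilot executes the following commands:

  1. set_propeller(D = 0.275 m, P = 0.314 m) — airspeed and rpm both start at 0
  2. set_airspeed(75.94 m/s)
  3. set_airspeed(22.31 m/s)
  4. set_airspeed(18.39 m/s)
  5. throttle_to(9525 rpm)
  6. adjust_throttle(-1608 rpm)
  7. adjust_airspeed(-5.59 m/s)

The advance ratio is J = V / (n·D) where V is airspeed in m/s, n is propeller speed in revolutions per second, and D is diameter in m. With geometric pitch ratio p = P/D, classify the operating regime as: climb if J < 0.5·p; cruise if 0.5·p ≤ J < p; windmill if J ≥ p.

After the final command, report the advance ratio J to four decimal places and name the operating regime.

set_propeller: D = 0.275 m, P = 0.314 m (p = P/D = 1.141818); state ← (V=0, rpm=0)
set_airspeed(75.94): V ← 75.94 m/s
set_airspeed(22.31): V ← 22.31 m/s
set_airspeed(18.39): V ← 18.39 m/s
throttle_to(9525): rpm ← 9525
adjust_throttle(-1608): rpm ← 9525 -1608 = 7917
adjust_airspeed(-5.59): V ← 18.39 -5.59 = 12.8 m/s
final state: V = 12.8 m/s, rpm = 7917 → n = rpm/60 = 131.950000 rev/s
J = V / (n·D) = 12.8 / (131.950000 × 0.275) = 0.352751
regime bands: climb J<0.5709 | cruise [0.5709, 1.1418) | windmill J≥1.1418
J = 0.3528 → climb

J = 0.3528, regime = climb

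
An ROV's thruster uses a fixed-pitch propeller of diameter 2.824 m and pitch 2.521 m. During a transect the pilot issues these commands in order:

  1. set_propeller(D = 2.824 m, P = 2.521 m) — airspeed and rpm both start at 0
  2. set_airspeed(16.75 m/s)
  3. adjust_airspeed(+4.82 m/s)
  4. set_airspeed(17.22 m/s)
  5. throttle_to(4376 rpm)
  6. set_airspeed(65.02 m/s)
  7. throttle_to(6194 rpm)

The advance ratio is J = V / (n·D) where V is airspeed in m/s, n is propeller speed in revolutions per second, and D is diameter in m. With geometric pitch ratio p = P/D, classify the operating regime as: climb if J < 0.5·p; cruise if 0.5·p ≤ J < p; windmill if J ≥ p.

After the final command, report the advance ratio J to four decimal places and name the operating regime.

J = 0.2230, regime = climb

set_propeller: D = 2.824 m, P = 2.521 m (p = P/D = 0.892705); state ← (V=0, rpm=0)
set_airspeed(16.75): V ← 16.75 m/s
adjust_airspeed(+4.82): V ← 16.75 +4.82 = 21.57 m/s
set_airspeed(17.22): V ← 17.22 m/s
throttle_to(4376): rpm ← 4376
set_airspeed(65.02): V ← 65.02 m/s
throttle_to(6194): rpm ← 6194
final state: V = 65.02 m/s, rpm = 6194 → n = rpm/60 = 103.233333 rev/s
J = V / (n·D) = 65.02 / (103.233333 × 2.824) = 0.223030
regime bands: climb J<0.4464 | cruise [0.4464, 0.8927) | windmill J≥0.8927
J = 0.2230 → climb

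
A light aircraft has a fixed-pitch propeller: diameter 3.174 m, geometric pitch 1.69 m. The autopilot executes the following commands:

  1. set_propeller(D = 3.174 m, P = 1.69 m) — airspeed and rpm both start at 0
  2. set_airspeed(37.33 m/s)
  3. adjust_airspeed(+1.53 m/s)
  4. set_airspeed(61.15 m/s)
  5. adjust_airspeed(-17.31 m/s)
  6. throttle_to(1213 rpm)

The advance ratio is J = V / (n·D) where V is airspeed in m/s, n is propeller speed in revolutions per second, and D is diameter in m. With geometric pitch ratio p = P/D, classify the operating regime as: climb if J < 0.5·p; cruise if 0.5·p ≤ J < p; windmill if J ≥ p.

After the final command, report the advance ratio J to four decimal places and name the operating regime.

J = 0.6832, regime = windmill

set_propeller: D = 3.174 m, P = 1.69 m (p = P/D = 0.532451); state ← (V=0, rpm=0)
set_airspeed(37.33): V ← 37.33 m/s
adjust_airspeed(+1.53): V ← 37.33 +1.53 = 38.86 m/s
set_airspeed(61.15): V ← 61.15 m/s
adjust_airspeed(-17.31): V ← 61.15 -17.31 = 43.84 m/s
throttle_to(1213): rpm ← 1213
final state: V = 43.84 m/s, rpm = 1213 → n = rpm/60 = 20.216667 rev/s
J = V / (n·D) = 43.84 / (20.216667 × 3.174) = 0.683210
regime bands: climb J<0.2662 | cruise [0.2662, 0.5325) | windmill J≥0.5325
J = 0.6832 → windmill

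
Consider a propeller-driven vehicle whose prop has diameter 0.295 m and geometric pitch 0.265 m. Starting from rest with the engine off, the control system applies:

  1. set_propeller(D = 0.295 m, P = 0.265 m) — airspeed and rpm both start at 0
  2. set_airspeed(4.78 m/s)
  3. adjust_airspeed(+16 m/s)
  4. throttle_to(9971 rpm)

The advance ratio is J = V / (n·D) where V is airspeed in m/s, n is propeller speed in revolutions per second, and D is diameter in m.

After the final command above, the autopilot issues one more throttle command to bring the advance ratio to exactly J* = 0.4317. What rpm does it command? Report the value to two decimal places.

set_propeller: D = 0.295 m, P = 0.265 m (p = P/D = 0.898305); state ← (V=0, rpm=0)
set_airspeed(4.78): V ← 4.78 m/s
adjust_airspeed(+16): V ← 4.78 +16 = 20.78 m/s
throttle_to(9971): rpm ← 9971
final state: V = 20.78 m/s, rpm = 9971 → n = rpm/60 = 166.183333 rev/s
target J* = 0.4317; solve J* = V/(n·D) for n: n = V/(J*·D) = 20.78/(0.4317 × 0.295) = 163.170438 rev/s
rpm = 60·n = 9790.226264

rpm = 9790.23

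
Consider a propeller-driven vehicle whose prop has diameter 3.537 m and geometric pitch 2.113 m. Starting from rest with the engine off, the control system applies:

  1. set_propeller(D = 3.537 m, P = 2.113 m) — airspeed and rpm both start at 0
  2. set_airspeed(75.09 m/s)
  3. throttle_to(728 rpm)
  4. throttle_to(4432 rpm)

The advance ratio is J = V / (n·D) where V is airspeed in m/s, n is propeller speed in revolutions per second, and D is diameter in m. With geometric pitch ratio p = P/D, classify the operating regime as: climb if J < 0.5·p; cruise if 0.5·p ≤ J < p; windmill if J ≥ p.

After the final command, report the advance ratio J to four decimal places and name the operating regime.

J = 0.2874, regime = climb

set_propeller: D = 3.537 m, P = 2.113 m (p = P/D = 0.597399); state ← (V=0, rpm=0)
set_airspeed(75.09): V ← 75.09 m/s
throttle_to(728): rpm ← 728
throttle_to(4432): rpm ← 4432
final state: V = 75.09 m/s, rpm = 4432 → n = rpm/60 = 73.866667 rev/s
J = V / (n·D) = 75.09 / (73.866667 × 3.537) = 0.287408
regime bands: climb J<0.2987 | cruise [0.2987, 0.5974) | windmill J≥0.5974
J = 0.2874 → climb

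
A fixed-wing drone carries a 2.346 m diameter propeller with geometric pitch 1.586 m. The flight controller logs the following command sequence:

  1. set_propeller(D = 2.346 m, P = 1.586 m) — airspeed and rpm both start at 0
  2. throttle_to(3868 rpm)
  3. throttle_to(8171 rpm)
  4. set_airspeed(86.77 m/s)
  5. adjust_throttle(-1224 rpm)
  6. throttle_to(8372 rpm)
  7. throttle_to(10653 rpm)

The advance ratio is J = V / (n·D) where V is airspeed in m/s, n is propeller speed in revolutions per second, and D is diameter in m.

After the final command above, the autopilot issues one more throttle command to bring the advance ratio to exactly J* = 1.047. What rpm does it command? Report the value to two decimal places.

set_propeller: D = 2.346 m, P = 1.586 m (p = P/D = 0.676044); state ← (V=0, rpm=0)
throttle_to(3868): rpm ← 3868
throttle_to(8171): rpm ← 8171
set_airspeed(86.77): V ← 86.77 m/s
adjust_throttle(-1224): rpm ← 8171 -1224 = 6947
throttle_to(8372): rpm ← 8372
throttle_to(10653): rpm ← 10653
final state: V = 86.77 m/s, rpm = 10653 → n = rpm/60 = 177.550000 rev/s
target J* = 1.047; solve J* = V/(n·D) for n: n = V/(J*·D) = 86.77/(1.047 × 2.346) = 35.326036 rev/s
rpm = 60·n = 2119.562164

rpm = 2119.56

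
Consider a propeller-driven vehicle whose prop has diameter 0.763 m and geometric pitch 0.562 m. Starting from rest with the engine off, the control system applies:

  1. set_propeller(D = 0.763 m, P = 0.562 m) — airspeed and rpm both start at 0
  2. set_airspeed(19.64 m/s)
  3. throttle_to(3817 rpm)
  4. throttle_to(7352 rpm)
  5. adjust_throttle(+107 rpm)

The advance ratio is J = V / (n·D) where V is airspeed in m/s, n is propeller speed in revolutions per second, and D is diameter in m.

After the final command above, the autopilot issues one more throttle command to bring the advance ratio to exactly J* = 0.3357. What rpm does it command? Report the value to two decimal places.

set_propeller: D = 0.763 m, P = 0.562 m (p = P/D = 0.736566); state ← (V=0, rpm=0)
set_airspeed(19.64): V ← 19.64 m/s
throttle_to(3817): rpm ← 3817
throttle_to(7352): rpm ← 7352
adjust_throttle(+107): rpm ← 7352 +107 = 7459
final state: V = 19.64 m/s, rpm = 7459 → n = rpm/60 = 124.316667 rev/s
target J* = 0.3357; solve J* = V/(n·D) for n: n = V/(J*·D) = 19.64/(0.3357 × 0.763) = 76.677087 rev/s
rpm = 60·n = 4600.625207

rpm = 4600.63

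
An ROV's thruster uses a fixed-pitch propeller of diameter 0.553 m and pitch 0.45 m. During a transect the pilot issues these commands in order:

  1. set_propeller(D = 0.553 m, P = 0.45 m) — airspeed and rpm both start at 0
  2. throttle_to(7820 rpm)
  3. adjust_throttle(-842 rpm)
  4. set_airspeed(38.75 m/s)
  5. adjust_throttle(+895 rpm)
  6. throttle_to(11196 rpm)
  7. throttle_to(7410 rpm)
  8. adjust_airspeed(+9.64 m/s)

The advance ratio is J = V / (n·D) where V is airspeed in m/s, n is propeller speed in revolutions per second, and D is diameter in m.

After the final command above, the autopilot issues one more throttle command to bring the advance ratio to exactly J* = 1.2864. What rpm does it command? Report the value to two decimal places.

set_propeller: D = 0.553 m, P = 0.45 m (p = P/D = 0.813743); state ← (V=0, rpm=0)
throttle_to(7820): rpm ← 7820
adjust_throttle(-842): rpm ← 7820 -842 = 6978
set_airspeed(38.75): V ← 38.75 m/s
adjust_throttle(+895): rpm ← 6978 +895 = 7873
throttle_to(11196): rpm ← 11196
throttle_to(7410): rpm ← 7410
adjust_airspeed(+9.64): V ← 38.75 +9.64 = 48.39 m/s
final state: V = 48.39 m/s, rpm = 7410 → n = rpm/60 = 123.500000 rev/s
target J* = 1.2864; solve J* = V/(n·D) for n: n = V/(J*·D) = 48.39/(1.2864 × 0.553) = 68.022793 rev/s
rpm = 60·n = 4081.367574

rpm = 4081.37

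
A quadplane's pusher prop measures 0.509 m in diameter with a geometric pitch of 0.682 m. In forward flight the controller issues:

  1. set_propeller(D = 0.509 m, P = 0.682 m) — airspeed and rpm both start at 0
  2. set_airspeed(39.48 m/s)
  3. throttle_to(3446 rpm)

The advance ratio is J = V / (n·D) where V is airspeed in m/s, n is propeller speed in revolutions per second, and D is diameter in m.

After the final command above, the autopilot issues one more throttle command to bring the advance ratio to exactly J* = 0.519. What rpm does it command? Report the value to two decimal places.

set_propeller: D = 0.509 m, P = 0.682 m (p = P/D = 1.339882); state ← (V=0, rpm=0)
set_airspeed(39.48): V ← 39.48 m/s
throttle_to(3446): rpm ← 3446
final state: V = 39.48 m/s, rpm = 3446 → n = rpm/60 = 57.433333 rev/s
target J* = 0.519; solve J* = V/(n·D) for n: n = V/(J*·D) = 39.48/(0.519 × 0.509) = 149.448653 rev/s
rpm = 60·n = 8966.919155

rpm = 8966.92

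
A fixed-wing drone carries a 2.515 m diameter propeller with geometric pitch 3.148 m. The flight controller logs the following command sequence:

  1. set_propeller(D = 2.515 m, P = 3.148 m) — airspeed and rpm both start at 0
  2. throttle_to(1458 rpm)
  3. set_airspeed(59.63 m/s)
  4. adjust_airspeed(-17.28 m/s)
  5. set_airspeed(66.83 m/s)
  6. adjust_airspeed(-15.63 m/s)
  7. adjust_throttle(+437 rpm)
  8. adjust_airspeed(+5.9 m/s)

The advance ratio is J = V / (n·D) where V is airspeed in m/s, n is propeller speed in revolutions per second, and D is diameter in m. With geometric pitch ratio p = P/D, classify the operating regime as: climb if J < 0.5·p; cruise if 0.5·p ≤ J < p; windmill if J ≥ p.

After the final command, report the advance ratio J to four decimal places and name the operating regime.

set_propeller: D = 2.515 m, P = 3.148 m (p = P/D = 1.251690); state ← (V=0, rpm=0)
throttle_to(1458): rpm ← 1458
set_airspeed(59.63): V ← 59.63 m/s
adjust_airspeed(-17.28): V ← 59.63 -17.28 = 42.35 m/s
set_airspeed(66.83): V ← 66.83 m/s
adjust_airspeed(-15.63): V ← 66.83 -15.63 = 51.2 m/s
adjust_throttle(+437): rpm ← 1458 +437 = 1895
adjust_airspeed(+5.9): V ← 51.2 +5.9 = 57.1 m/s
final state: V = 57.1 m/s, rpm = 1895 → n = rpm/60 = 31.583333 rev/s
J = V / (n·D) = 57.1 / (31.583333 × 2.515) = 0.718853
regime bands: climb J<0.6258 | cruise [0.6258, 1.2517) | windmill J≥1.2517
J = 0.7189 → cruise

J = 0.7189, regime = cruise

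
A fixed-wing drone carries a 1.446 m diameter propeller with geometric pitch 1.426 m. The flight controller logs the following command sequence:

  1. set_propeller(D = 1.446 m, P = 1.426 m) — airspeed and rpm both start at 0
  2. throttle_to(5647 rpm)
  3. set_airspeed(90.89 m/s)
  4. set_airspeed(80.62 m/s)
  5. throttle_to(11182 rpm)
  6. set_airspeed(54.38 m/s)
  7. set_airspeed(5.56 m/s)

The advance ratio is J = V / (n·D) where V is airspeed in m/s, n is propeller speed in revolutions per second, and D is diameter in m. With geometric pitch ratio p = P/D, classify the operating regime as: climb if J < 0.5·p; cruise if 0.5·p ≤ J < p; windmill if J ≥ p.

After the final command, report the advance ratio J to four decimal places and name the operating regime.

J = 0.0206, regime = climb

set_propeller: D = 1.446 m, P = 1.426 m (p = P/D = 0.986169); state ← (V=0, rpm=0)
throttle_to(5647): rpm ← 5647
set_airspeed(90.89): V ← 90.89 m/s
set_airspeed(80.62): V ← 80.62 m/s
throttle_to(11182): rpm ← 11182
set_airspeed(54.38): V ← 54.38 m/s
set_airspeed(5.56): V ← 5.56 m/s
final state: V = 5.56 m/s, rpm = 11182 → n = rpm/60 = 186.366667 rev/s
J = V / (n·D) = 5.56 / (186.366667 × 1.446) = 0.020632
regime bands: climb J<0.4931 | cruise [0.4931, 0.9862) | windmill J≥0.9862
J = 0.0206 → climb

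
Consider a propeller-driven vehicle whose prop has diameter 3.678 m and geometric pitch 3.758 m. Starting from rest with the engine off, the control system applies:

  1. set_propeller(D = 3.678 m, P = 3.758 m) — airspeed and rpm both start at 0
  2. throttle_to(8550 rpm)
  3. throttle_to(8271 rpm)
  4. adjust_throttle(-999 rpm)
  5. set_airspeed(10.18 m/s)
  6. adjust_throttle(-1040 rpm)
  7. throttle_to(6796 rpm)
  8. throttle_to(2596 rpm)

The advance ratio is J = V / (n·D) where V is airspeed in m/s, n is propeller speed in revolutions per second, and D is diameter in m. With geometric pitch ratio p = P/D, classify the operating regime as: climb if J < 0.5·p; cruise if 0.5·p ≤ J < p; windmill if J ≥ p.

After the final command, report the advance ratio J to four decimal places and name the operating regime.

set_propeller: D = 3.678 m, P = 3.758 m (p = P/D = 1.021751); state ← (V=0, rpm=0)
throttle_to(8550): rpm ← 8550
throttle_to(8271): rpm ← 8271
adjust_throttle(-999): rpm ← 8271 -999 = 7272
set_airspeed(10.18): V ← 10.18 m/s
adjust_throttle(-1040): rpm ← 7272 -1040 = 6232
throttle_to(6796): rpm ← 6796
throttle_to(2596): rpm ← 2596
final state: V = 10.18 m/s, rpm = 2596 → n = rpm/60 = 43.266667 rev/s
J = V / (n·D) = 10.18 / (43.266667 × 3.678) = 0.063971
regime bands: climb J<0.5109 | cruise [0.5109, 1.0218) | windmill J≥1.0218
J = 0.0640 → climb

J = 0.0640, regime = climb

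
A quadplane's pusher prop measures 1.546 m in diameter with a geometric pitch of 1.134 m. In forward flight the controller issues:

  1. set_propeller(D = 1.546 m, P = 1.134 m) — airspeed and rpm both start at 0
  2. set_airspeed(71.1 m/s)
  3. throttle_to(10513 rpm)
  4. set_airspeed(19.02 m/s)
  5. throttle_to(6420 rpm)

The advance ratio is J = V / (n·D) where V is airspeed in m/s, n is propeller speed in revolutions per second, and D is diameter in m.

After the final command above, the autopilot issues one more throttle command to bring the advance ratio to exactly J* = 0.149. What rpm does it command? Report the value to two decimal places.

set_propeller: D = 1.546 m, P = 1.134 m (p = P/D = 0.733506); state ← (V=0, rpm=0)
set_airspeed(71.1): V ← 71.1 m/s
throttle_to(10513): rpm ← 10513
set_airspeed(19.02): V ← 19.02 m/s
throttle_to(6420): rpm ← 6420
final state: V = 19.02 m/s, rpm = 6420 → n = rpm/60 = 107.000000 rev/s
target J* = 0.149; solve J* = V/(n·D) for n: n = V/(J*·D) = 19.02/(0.149 × 1.546) = 82.568568 rev/s
rpm = 60·n = 4954.114103

rpm = 4954.11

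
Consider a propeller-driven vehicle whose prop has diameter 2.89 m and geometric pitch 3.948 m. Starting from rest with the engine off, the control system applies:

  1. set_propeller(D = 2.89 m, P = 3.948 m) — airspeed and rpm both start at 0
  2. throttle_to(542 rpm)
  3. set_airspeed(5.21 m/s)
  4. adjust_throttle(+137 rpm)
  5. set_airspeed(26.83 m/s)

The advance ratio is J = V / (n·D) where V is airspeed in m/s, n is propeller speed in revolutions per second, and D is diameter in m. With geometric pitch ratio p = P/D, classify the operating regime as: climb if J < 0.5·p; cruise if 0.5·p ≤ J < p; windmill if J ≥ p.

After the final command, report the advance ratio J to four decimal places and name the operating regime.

set_propeller: D = 2.89 m, P = 3.948 m (p = P/D = 1.366090); state ← (V=0, rpm=0)
throttle_to(542): rpm ← 542
set_airspeed(5.21): V ← 5.21 m/s
adjust_throttle(+137): rpm ← 542 +137 = 679
set_airspeed(26.83): V ← 26.83 m/s
final state: V = 26.83 m/s, rpm = 679 → n = rpm/60 = 11.316667 rev/s
J = V / (n·D) = 26.83 / (11.316667 × 2.89) = 0.820360
regime bands: climb J<0.6830 | cruise [0.6830, 1.3661) | windmill J≥1.3661
J = 0.8204 → cruise

J = 0.8204, regime = cruise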